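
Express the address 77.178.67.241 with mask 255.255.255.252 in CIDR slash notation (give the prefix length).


Binary: 11111111.11111111.11111111.11111100
Count leading 1s
Prefix: /30


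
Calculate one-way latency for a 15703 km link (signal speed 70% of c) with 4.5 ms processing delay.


Speed = 0.7 * 3e5 km/s = 210000 km/s
Propagation delay = 15703 / 210000 = 0.0748 s = 74.7762 ms
Processing delay = 4.5 ms
Total one-way latency = 79.2762 ms


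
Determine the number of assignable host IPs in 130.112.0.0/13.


Host bits = 32 - 13 = 19
Total addresses = 2^19 = 524288
Usable = total - 2 (network and broadcast)
Usable hosts: 524286


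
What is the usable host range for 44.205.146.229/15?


Network: 44.204.0.0
Broadcast: 44.205.255.255
First usable = network + 1
Last usable = broadcast - 1
Range: 44.204.0.1 to 44.205.255.254


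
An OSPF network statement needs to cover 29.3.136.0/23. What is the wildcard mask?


Subnet mask: 255.255.254.0
Wildcard = 255.255.255.255 - subnet mask
255 - 255 = 0
255 - 255 = 0
255 - 254 = 1
255 - 0 = 255
Wildcard: 0.0.1.255


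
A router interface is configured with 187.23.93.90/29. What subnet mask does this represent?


/29 means 29 network bits, 3 host bits
Binary: 11111111111111111111111111111000
Mask: 255.255.255.248


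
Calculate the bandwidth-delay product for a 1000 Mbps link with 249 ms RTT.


BDP = bandwidth * RTT
= 1000 Mbps * 249 ms
= 1000 * 1e6 * 249 / 1000 bits
= 249000000 bits
= 31125000 bytes
= 30395.5078 KB
BDP = 249000000 bits (31125000 bytes)


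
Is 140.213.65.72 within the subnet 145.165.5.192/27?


Subnet network: 145.165.5.192
Test IP AND mask: 140.213.65.64
No, 140.213.65.72 is not in 145.165.5.192/27


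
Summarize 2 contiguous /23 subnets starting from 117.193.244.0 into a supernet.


Original prefix: /23
Number of subnets: 2 = 2^1
New prefix = 23 - 1 = 22
Supernet: 117.193.244.0/22


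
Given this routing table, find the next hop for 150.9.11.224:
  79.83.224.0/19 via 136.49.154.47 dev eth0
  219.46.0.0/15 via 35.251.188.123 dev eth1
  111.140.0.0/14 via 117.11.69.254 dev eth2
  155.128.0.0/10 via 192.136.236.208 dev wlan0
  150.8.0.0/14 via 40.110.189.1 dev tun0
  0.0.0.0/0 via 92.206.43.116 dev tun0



Longest prefix match for 150.9.11.224:
  /19 79.83.224.0: no
  /15 219.46.0.0: no
  /14 111.140.0.0: no
  /10 155.128.0.0: no
  /14 150.8.0.0: MATCH
  /0 0.0.0.0: MATCH
Selected: next-hop 40.110.189.1 via tun0 (matched /14)


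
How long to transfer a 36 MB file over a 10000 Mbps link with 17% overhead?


Effective throughput = 10000 * (1 - 17/100) = 8300 Mbps
File size in Mb = 36 * 8 = 288 Mb
Time = 288 / 8300
Time = 0.0347 seconds


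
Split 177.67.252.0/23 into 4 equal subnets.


New prefix = 23 + 2 = 25
Each subnet has 128 addresses
  177.67.252.0/25
  177.67.252.128/25
  177.67.253.0/25
  177.67.253.128/25
Subnets: 177.67.252.0/25, 177.67.252.128/25, 177.67.253.0/25, 177.67.253.128/25


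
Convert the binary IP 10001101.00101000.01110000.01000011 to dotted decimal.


10001101 = 141
00101000 = 40
01110000 = 112
01000011 = 67
IP: 141.40.112.67


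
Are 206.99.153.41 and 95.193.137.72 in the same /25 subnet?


Mask: 255.255.255.128
206.99.153.41 AND mask = 206.99.153.0
95.193.137.72 AND mask = 95.193.137.0
No, different subnets (206.99.153.0 vs 95.193.137.0)


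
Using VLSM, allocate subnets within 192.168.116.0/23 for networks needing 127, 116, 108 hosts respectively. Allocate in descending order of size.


127 hosts -> /24 (254 usable): 192.168.116.0/24
116 hosts -> /25 (126 usable): 192.168.117.0/25
108 hosts -> /25 (126 usable): 192.168.117.128/25
Allocation: 192.168.116.0/24 (127 hosts, 254 usable); 192.168.117.0/25 (116 hosts, 126 usable); 192.168.117.128/25 (108 hosts, 126 usable)


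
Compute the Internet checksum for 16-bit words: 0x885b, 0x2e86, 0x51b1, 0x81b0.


Sum all words (with carry folding):
+ 0x885b = 0x885b
+ 0x2e86 = 0xb6e1
+ 0x51b1 = 0x0893
+ 0x81b0 = 0x8a43
One's complement: ~0x8a43
Checksum = 0x75bc


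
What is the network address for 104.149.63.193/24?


IP:   01101000.10010101.00111111.11000001
Mask: 11111111.11111111.11111111.00000000
AND operation:
Net:  01101000.10010101.00111111.00000000
Network: 104.149.63.0/24


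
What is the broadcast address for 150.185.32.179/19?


Network: 150.185.32.0/19
Host bits = 13
Set all host bits to 1:
Broadcast: 150.185.63.255


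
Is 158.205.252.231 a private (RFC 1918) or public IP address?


RFC 1918 private ranges:
  10.0.0.0/8 (10.0.0.0 - 10.255.255.255)
  172.16.0.0/12 (172.16.0.0 - 172.31.255.255)
  192.168.0.0/16 (192.168.0.0 - 192.168.255.255)
Public (not in any RFC 1918 range)


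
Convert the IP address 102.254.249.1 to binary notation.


102 = 01100110
254 = 11111110
249 = 11111001
1 = 00000001
Binary: 01100110.11111110.11111001.00000001


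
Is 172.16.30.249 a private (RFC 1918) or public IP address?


RFC 1918 private ranges:
  10.0.0.0/8 (10.0.0.0 - 10.255.255.255)
  172.16.0.0/12 (172.16.0.0 - 172.31.255.255)
  192.168.0.0/16 (192.168.0.0 - 192.168.255.255)
Private (in 172.16.0.0/12)


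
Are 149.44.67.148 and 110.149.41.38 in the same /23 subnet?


Mask: 255.255.254.0
149.44.67.148 AND mask = 149.44.66.0
110.149.41.38 AND mask = 110.149.40.0
No, different subnets (149.44.66.0 vs 110.149.40.0)


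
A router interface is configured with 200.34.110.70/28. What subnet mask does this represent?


/28 means 28 network bits, 4 host bits
Binary: 11111111111111111111111111110000
Mask: 255.255.255.240


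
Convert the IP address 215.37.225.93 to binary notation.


215 = 11010111
37 = 00100101
225 = 11100001
93 = 01011101
Binary: 11010111.00100101.11100001.01011101


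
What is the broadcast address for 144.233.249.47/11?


Network: 144.224.0.0/11
Host bits = 21
Set all host bits to 1:
Broadcast: 144.255.255.255


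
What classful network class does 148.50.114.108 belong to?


First octet: 148
Binary: 10010100
10xxxxxx -> Class B (128-191)
Class B, default mask 255.255.0.0 (/16)


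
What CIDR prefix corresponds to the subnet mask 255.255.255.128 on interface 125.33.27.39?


Binary: 11111111.11111111.11111111.10000000
Count leading 1s
Prefix: /25


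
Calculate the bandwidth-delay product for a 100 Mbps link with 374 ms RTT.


BDP = bandwidth * RTT
= 100 Mbps * 374 ms
= 100 * 1e6 * 374 / 1000 bits
= 37400000 bits
= 4675000 bytes
= 4565.4297 KB
BDP = 37400000 bits (4675000 bytes)


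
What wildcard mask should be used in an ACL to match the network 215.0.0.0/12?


Subnet mask: 255.240.0.0
Wildcard = 255.255.255.255 - subnet mask
255 - 255 = 0
255 - 240 = 15
255 - 0 = 255
255 - 0 = 255
Wildcard: 0.15.255.255


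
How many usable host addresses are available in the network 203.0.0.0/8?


Host bits = 32 - 8 = 24
Total addresses = 2^24 = 16777216
Usable = total - 2 (network and broadcast)
Usable hosts: 16777214


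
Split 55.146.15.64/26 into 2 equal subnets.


New prefix = 26 + 1 = 27
Each subnet has 32 addresses
  55.146.15.64/27
  55.146.15.96/27
Subnets: 55.146.15.64/27, 55.146.15.96/27


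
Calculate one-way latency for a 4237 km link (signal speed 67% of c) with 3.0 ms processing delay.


Speed = 0.67 * 3e5 km/s = 201000 km/s
Propagation delay = 4237 / 201000 = 0.0211 s = 21.0796 ms
Processing delay = 3.0 ms
Total one-way latency = 24.0796 ms


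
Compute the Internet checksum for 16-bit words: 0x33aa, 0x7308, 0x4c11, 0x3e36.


Sum all words (with carry folding):
+ 0x33aa = 0x33aa
+ 0x7308 = 0xa6b2
+ 0x4c11 = 0xf2c3
+ 0x3e36 = 0x30fa
One's complement: ~0x30fa
Checksum = 0xcf05


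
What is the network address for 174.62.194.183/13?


IP:   10101110.00111110.11000010.10110111
Mask: 11111111.11111000.00000000.00000000
AND operation:
Net:  10101110.00111000.00000000.00000000
Network: 174.56.0.0/13


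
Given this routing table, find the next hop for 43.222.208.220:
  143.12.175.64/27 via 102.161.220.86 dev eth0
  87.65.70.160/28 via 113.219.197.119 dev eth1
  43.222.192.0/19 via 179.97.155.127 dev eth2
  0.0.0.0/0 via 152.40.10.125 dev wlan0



Longest prefix match for 43.222.208.220:
  /27 143.12.175.64: no
  /28 87.65.70.160: no
  /19 43.222.192.0: MATCH
  /0 0.0.0.0: MATCH
Selected: next-hop 179.97.155.127 via eth2 (matched /19)


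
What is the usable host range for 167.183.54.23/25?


Network: 167.183.54.0
Broadcast: 167.183.54.127
First usable = network + 1
Last usable = broadcast - 1
Range: 167.183.54.1 to 167.183.54.126


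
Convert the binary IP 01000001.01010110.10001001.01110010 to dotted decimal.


01000001 = 65
01010110 = 86
10001001 = 137
01110010 = 114
IP: 65.86.137.114


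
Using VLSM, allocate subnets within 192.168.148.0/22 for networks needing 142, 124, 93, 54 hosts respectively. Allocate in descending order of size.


142 hosts -> /24 (254 usable): 192.168.148.0/24
124 hosts -> /25 (126 usable): 192.168.149.0/25
93 hosts -> /25 (126 usable): 192.168.149.128/25
54 hosts -> /26 (62 usable): 192.168.150.0/26
Allocation: 192.168.148.0/24 (142 hosts, 254 usable); 192.168.149.0/25 (124 hosts, 126 usable); 192.168.149.128/25 (93 hosts, 126 usable); 192.168.150.0/26 (54 hosts, 62 usable)


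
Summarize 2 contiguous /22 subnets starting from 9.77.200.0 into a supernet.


Original prefix: /22
Number of subnets: 2 = 2^1
New prefix = 22 - 1 = 21
Supernet: 9.77.200.0/21


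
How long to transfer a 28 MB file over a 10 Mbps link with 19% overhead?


Effective throughput = 10 * (1 - 19/100) = 8.1 Mbps
File size in Mb = 28 * 8 = 224 Mb
Time = 224 / 8.1
Time = 27.6543 seconds


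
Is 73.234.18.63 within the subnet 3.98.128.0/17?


Subnet network: 3.98.128.0
Test IP AND mask: 73.234.0.0
No, 73.234.18.63 is not in 3.98.128.0/17


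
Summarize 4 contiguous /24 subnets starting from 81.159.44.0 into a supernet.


Original prefix: /24
Number of subnets: 4 = 2^2
New prefix = 24 - 2 = 22
Supernet: 81.159.44.0/22


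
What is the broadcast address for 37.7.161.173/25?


Network: 37.7.161.128/25
Host bits = 7
Set all host bits to 1:
Broadcast: 37.7.161.255


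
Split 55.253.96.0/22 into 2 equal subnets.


New prefix = 22 + 1 = 23
Each subnet has 512 addresses
  55.253.96.0/23
  55.253.98.0/23
Subnets: 55.253.96.0/23, 55.253.98.0/23


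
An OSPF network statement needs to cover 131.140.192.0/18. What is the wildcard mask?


Subnet mask: 255.255.192.0
Wildcard = 255.255.255.255 - subnet mask
255 - 255 = 0
255 - 255 = 0
255 - 192 = 63
255 - 0 = 255
Wildcard: 0.0.63.255


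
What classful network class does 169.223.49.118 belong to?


First octet: 169
Binary: 10101001
10xxxxxx -> Class B (128-191)
Class B, default mask 255.255.0.0 (/16)


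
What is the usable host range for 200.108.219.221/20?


Network: 200.108.208.0
Broadcast: 200.108.223.255
First usable = network + 1
Last usable = broadcast - 1
Range: 200.108.208.1 to 200.108.223.254


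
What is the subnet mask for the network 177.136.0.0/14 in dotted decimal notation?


/14 means 14 network bits, 18 host bits
Binary: 11111111111111000000000000000000
Mask: 255.252.0.0


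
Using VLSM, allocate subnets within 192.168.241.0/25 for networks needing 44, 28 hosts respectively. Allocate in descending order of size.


44 hosts -> /26 (62 usable): 192.168.241.0/26
28 hosts -> /27 (30 usable): 192.168.241.64/27
Allocation: 192.168.241.0/26 (44 hosts, 62 usable); 192.168.241.64/27 (28 hosts, 30 usable)


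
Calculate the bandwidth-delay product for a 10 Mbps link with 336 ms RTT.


BDP = bandwidth * RTT
= 10 Mbps * 336 ms
= 10 * 1e6 * 336 / 1000 bits
= 3360000 bits
= 420000 bytes
= 410.1562 KB
BDP = 3360000 bits (420000 bytes)


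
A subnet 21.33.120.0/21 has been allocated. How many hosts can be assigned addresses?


Host bits = 32 - 21 = 11
Total addresses = 2^11 = 2048
Usable = total - 2 (network and broadcast)
Usable hosts: 2046


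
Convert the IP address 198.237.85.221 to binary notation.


198 = 11000110
237 = 11101101
85 = 01010101
221 = 11011101
Binary: 11000110.11101101.01010101.11011101


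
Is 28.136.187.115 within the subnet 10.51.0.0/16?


Subnet network: 10.51.0.0
Test IP AND mask: 28.136.0.0
No, 28.136.187.115 is not in 10.51.0.0/16


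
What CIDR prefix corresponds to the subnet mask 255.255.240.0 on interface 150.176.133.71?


Binary: 11111111.11111111.11110000.00000000
Count leading 1s
Prefix: /20


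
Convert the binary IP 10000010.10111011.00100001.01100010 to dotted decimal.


10000010 = 130
10111011 = 187
00100001 = 33
01100010 = 98
IP: 130.187.33.98


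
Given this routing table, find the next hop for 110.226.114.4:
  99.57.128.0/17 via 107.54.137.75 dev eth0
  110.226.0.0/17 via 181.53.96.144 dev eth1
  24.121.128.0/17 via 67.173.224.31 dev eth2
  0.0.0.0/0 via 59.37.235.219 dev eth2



Longest prefix match for 110.226.114.4:
  /17 99.57.128.0: no
  /17 110.226.0.0: MATCH
  /17 24.121.128.0: no
  /0 0.0.0.0: MATCH
Selected: next-hop 181.53.96.144 via eth1 (matched /17)


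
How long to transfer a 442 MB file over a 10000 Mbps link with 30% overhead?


Effective throughput = 10000 * (1 - 30/100) = 7000 Mbps
File size in Mb = 442 * 8 = 3536 Mb
Time = 3536 / 7000
Time = 0.5051 seconds


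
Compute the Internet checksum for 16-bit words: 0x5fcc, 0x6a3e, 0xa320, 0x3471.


Sum all words (with carry folding):
+ 0x5fcc = 0x5fcc
+ 0x6a3e = 0xca0a
+ 0xa320 = 0x6d2b
+ 0x3471 = 0xa19c
One's complement: ~0xa19c
Checksum = 0x5e63


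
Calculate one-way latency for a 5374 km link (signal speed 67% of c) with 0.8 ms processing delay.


Speed = 0.67 * 3e5 km/s = 201000 km/s
Propagation delay = 5374 / 201000 = 0.0267 s = 26.7363 ms
Processing delay = 0.8 ms
Total one-way latency = 27.5363 ms


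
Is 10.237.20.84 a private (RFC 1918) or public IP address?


RFC 1918 private ranges:
  10.0.0.0/8 (10.0.0.0 - 10.255.255.255)
  172.16.0.0/12 (172.16.0.0 - 172.31.255.255)
  192.168.0.0/16 (192.168.0.0 - 192.168.255.255)
Private (in 10.0.0.0/8)


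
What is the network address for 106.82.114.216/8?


IP:   01101010.01010010.01110010.11011000
Mask: 11111111.00000000.00000000.00000000
AND operation:
Net:  01101010.00000000.00000000.00000000
Network: 106.0.0.0/8


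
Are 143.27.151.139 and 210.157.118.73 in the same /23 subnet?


Mask: 255.255.254.0
143.27.151.139 AND mask = 143.27.150.0
210.157.118.73 AND mask = 210.157.118.0
No, different subnets (143.27.150.0 vs 210.157.118.0)


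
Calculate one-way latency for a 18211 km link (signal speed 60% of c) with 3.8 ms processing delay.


Speed = 0.6 * 3e5 km/s = 180000 km/s
Propagation delay = 18211 / 180000 = 0.1012 s = 101.1722 ms
Processing delay = 3.8 ms
Total one-way latency = 104.9722 ms


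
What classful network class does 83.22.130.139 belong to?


First octet: 83
Binary: 01010011
0xxxxxxx -> Class A (1-126)
Class A, default mask 255.0.0.0 (/8)


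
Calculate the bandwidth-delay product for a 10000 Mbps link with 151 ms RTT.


BDP = bandwidth * RTT
= 10000 Mbps * 151 ms
= 10000 * 1e6 * 151 / 1000 bits
= 1510000000 bits
= 188750000 bytes
= 184326.1719 KB
BDP = 1510000000 bits (188750000 bytes)


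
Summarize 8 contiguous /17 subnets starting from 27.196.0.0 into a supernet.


Original prefix: /17
Number of subnets: 8 = 2^3
New prefix = 17 - 3 = 14
Supernet: 27.196.0.0/14


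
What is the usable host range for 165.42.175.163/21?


Network: 165.42.168.0
Broadcast: 165.42.175.255
First usable = network + 1
Last usable = broadcast - 1
Range: 165.42.168.1 to 165.42.175.254


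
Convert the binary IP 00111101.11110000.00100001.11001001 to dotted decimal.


00111101 = 61
11110000 = 240
00100001 = 33
11001001 = 201
IP: 61.240.33.201


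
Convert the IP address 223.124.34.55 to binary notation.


223 = 11011111
124 = 01111100
34 = 00100010
55 = 00110111
Binary: 11011111.01111100.00100010.00110111


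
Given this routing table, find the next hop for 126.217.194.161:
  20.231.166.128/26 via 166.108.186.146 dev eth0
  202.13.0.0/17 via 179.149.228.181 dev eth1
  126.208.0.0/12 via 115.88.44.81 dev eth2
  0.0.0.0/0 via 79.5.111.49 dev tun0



Longest prefix match for 126.217.194.161:
  /26 20.231.166.128: no
  /17 202.13.0.0: no
  /12 126.208.0.0: MATCH
  /0 0.0.0.0: MATCH
Selected: next-hop 115.88.44.81 via eth2 (matched /12)


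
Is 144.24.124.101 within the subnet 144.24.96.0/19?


Subnet network: 144.24.96.0
Test IP AND mask: 144.24.96.0
Yes, 144.24.124.101 is in 144.24.96.0/19


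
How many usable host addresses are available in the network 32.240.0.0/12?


Host bits = 32 - 12 = 20
Total addresses = 2^20 = 1048576
Usable = total - 2 (network and broadcast)
Usable hosts: 1048574


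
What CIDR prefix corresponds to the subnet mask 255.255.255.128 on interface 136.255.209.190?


Binary: 11111111.11111111.11111111.10000000
Count leading 1s
Prefix: /25


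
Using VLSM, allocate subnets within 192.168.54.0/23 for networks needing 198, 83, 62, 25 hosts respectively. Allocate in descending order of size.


198 hosts -> /24 (254 usable): 192.168.54.0/24
83 hosts -> /25 (126 usable): 192.168.55.0/25
62 hosts -> /26 (62 usable): 192.168.55.128/26
25 hosts -> /27 (30 usable): 192.168.55.192/27
Allocation: 192.168.54.0/24 (198 hosts, 254 usable); 192.168.55.0/25 (83 hosts, 126 usable); 192.168.55.128/26 (62 hosts, 62 usable); 192.168.55.192/27 (25 hosts, 30 usable)


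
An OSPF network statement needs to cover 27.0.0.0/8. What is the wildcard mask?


Subnet mask: 255.0.0.0
Wildcard = 255.255.255.255 - subnet mask
255 - 255 = 0
255 - 0 = 255
255 - 0 = 255
255 - 0 = 255
Wildcard: 0.255.255.255


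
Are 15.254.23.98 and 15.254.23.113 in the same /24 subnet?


Mask: 255.255.255.0
15.254.23.98 AND mask = 15.254.23.0
15.254.23.113 AND mask = 15.254.23.0
Yes, same subnet (15.254.23.0)


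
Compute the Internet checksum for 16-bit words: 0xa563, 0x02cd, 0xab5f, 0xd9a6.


Sum all words (with carry folding):
+ 0xa563 = 0xa563
+ 0x02cd = 0xa830
+ 0xab5f = 0x5390
+ 0xd9a6 = 0x2d37
One's complement: ~0x2d37
Checksum = 0xd2c8


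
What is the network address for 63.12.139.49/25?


IP:   00111111.00001100.10001011.00110001
Mask: 11111111.11111111.11111111.10000000
AND operation:
Net:  00111111.00001100.10001011.00000000
Network: 63.12.139.0/25


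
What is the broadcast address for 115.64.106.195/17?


Network: 115.64.0.0/17
Host bits = 15
Set all host bits to 1:
Broadcast: 115.64.127.255


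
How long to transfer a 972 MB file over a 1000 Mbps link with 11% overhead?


Effective throughput = 1000 * (1 - 11/100) = 890 Mbps
File size in Mb = 972 * 8 = 7776 Mb
Time = 7776 / 890
Time = 8.7371 seconds


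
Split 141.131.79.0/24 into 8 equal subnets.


New prefix = 24 + 3 = 27
Each subnet has 32 addresses
  141.131.79.0/27
  141.131.79.32/27
  141.131.79.64/27
  141.131.79.96/27
  141.131.79.128/27
  141.131.79.160/27
  141.131.79.192/27
  141.131.79.224/27
Subnets: 141.131.79.0/27, 141.131.79.32/27, 141.131.79.64/27, 141.131.79.96/27, 141.131.79.128/27, 141.131.79.160/27, 141.131.79.192/27, 141.131.79.224/27


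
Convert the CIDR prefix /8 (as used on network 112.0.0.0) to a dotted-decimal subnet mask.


/8 means 8 network bits, 24 host bits
Binary: 11111111000000000000000000000000
Mask: 255.0.0.0


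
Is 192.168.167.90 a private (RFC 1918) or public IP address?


RFC 1918 private ranges:
  10.0.0.0/8 (10.0.0.0 - 10.255.255.255)
  172.16.0.0/12 (172.16.0.0 - 172.31.255.255)
  192.168.0.0/16 (192.168.0.0 - 192.168.255.255)
Private (in 192.168.0.0/16)


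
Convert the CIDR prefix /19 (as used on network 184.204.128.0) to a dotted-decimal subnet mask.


/19 means 19 network bits, 13 host bits
Binary: 11111111111111111110000000000000
Mask: 255.255.224.0


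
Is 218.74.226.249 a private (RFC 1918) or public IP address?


RFC 1918 private ranges:
  10.0.0.0/8 (10.0.0.0 - 10.255.255.255)
  172.16.0.0/12 (172.16.0.0 - 172.31.255.255)
  192.168.0.0/16 (192.168.0.0 - 192.168.255.255)
Public (not in any RFC 1918 range)


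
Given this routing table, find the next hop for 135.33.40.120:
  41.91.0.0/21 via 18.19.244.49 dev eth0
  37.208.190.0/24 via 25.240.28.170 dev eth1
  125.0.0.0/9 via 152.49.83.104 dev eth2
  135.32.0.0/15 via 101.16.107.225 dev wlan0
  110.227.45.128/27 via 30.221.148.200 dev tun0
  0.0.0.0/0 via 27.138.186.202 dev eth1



Longest prefix match for 135.33.40.120:
  /21 41.91.0.0: no
  /24 37.208.190.0: no
  /9 125.0.0.0: no
  /15 135.32.0.0: MATCH
  /27 110.227.45.128: no
  /0 0.0.0.0: MATCH
Selected: next-hop 101.16.107.225 via wlan0 (matched /15)


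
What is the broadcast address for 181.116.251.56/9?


Network: 181.0.0.0/9
Host bits = 23
Set all host bits to 1:
Broadcast: 181.127.255.255


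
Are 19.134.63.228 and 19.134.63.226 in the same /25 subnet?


Mask: 255.255.255.128
19.134.63.228 AND mask = 19.134.63.128
19.134.63.226 AND mask = 19.134.63.128
Yes, same subnet (19.134.63.128)


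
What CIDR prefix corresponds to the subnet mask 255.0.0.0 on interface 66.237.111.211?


Binary: 11111111.00000000.00000000.00000000
Count leading 1s
Prefix: /8


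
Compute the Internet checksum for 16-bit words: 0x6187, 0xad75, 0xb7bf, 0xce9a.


Sum all words (with carry folding):
+ 0x6187 = 0x6187
+ 0xad75 = 0x0efd
+ 0xb7bf = 0xc6bc
+ 0xce9a = 0x9557
One's complement: ~0x9557
Checksum = 0x6aa8


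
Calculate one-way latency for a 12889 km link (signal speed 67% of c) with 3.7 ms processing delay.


Speed = 0.67 * 3e5 km/s = 201000 km/s
Propagation delay = 12889 / 201000 = 0.0641 s = 64.1244 ms
Processing delay = 3.7 ms
Total one-way latency = 67.8244 ms


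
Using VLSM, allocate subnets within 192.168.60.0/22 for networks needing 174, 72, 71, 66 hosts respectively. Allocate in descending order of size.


174 hosts -> /24 (254 usable): 192.168.60.0/24
72 hosts -> /25 (126 usable): 192.168.61.0/25
71 hosts -> /25 (126 usable): 192.168.61.128/25
66 hosts -> /25 (126 usable): 192.168.62.0/25
Allocation: 192.168.60.0/24 (174 hosts, 254 usable); 192.168.61.0/25 (72 hosts, 126 usable); 192.168.61.128/25 (71 hosts, 126 usable); 192.168.62.0/25 (66 hosts, 126 usable)


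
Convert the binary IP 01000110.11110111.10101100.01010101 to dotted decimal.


01000110 = 70
11110111 = 247
10101100 = 172
01010101 = 85
IP: 70.247.172.85


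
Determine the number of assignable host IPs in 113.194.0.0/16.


Host bits = 32 - 16 = 16
Total addresses = 2^16 = 65536
Usable = total - 2 (network and broadcast)
Usable hosts: 65534


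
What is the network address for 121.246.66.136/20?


IP:   01111001.11110110.01000010.10001000
Mask: 11111111.11111111.11110000.00000000
AND operation:
Net:  01111001.11110110.01000000.00000000
Network: 121.246.64.0/20


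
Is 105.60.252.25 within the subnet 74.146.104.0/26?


Subnet network: 74.146.104.0
Test IP AND mask: 105.60.252.0
No, 105.60.252.25 is not in 74.146.104.0/26


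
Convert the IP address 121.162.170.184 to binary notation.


121 = 01111001
162 = 10100010
170 = 10101010
184 = 10111000
Binary: 01111001.10100010.10101010.10111000


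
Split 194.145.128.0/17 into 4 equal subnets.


New prefix = 17 + 2 = 19
Each subnet has 8192 addresses
  194.145.128.0/19
  194.145.160.0/19
  194.145.192.0/19
  194.145.224.0/19
Subnets: 194.145.128.0/19, 194.145.160.0/19, 194.145.192.0/19, 194.145.224.0/19


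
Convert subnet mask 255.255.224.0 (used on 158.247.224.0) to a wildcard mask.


Subnet mask: 255.255.224.0
Wildcard = 255.255.255.255 - subnet mask
255 - 255 = 0
255 - 255 = 0
255 - 224 = 31
255 - 0 = 255
Wildcard: 0.0.31.255


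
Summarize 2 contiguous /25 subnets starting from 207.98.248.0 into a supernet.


Original prefix: /25
Number of subnets: 2 = 2^1
New prefix = 25 - 1 = 24
Supernet: 207.98.248.0/24


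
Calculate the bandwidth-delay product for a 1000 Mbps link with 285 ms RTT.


BDP = bandwidth * RTT
= 1000 Mbps * 285 ms
= 1000 * 1e6 * 285 / 1000 bits
= 285000000 bits
= 35625000 bytes
= 34790.0391 KB
BDP = 285000000 bits (35625000 bytes)


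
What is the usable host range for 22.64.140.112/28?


Network: 22.64.140.112
Broadcast: 22.64.140.127
First usable = network + 1
Last usable = broadcast - 1
Range: 22.64.140.113 to 22.64.140.126


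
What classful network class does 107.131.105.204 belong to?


First octet: 107
Binary: 01101011
0xxxxxxx -> Class A (1-126)
Class A, default mask 255.0.0.0 (/8)


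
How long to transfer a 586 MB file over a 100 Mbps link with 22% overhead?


Effective throughput = 100 * (1 - 22/100) = 78 Mbps
File size in Mb = 586 * 8 = 4688 Mb
Time = 4688 / 78
Time = 60.1026 seconds


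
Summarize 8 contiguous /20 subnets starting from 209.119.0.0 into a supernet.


Original prefix: /20
Number of subnets: 8 = 2^3
New prefix = 20 - 3 = 17
Supernet: 209.119.0.0/17


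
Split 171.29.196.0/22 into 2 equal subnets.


New prefix = 22 + 1 = 23
Each subnet has 512 addresses
  171.29.196.0/23
  171.29.198.0/23
Subnets: 171.29.196.0/23, 171.29.198.0/23


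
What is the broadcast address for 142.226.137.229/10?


Network: 142.192.0.0/10
Host bits = 22
Set all host bits to 1:
Broadcast: 142.255.255.255


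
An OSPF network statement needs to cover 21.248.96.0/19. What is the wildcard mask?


Subnet mask: 255.255.224.0
Wildcard = 255.255.255.255 - subnet mask
255 - 255 = 0
255 - 255 = 0
255 - 224 = 31
255 - 0 = 255
Wildcard: 0.0.31.255


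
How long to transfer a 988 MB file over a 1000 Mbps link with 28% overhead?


Effective throughput = 1000 * (1 - 28/100) = 720 Mbps
File size in Mb = 988 * 8 = 7904 Mb
Time = 7904 / 720
Time = 10.9778 seconds


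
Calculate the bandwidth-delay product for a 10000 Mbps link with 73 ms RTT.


BDP = bandwidth * RTT
= 10000 Mbps * 73 ms
= 10000 * 1e6 * 73 / 1000 bits
= 730000000 bits
= 91250000 bytes
= 89111.3281 KB
BDP = 730000000 bits (91250000 bytes)


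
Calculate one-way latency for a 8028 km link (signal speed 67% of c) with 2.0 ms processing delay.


Speed = 0.67 * 3e5 km/s = 201000 km/s
Propagation delay = 8028 / 201000 = 0.0399 s = 39.9403 ms
Processing delay = 2.0 ms
Total one-way latency = 41.9403 ms


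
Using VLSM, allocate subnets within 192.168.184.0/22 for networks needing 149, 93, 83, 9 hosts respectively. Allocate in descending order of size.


149 hosts -> /24 (254 usable): 192.168.184.0/24
93 hosts -> /25 (126 usable): 192.168.185.0/25
83 hosts -> /25 (126 usable): 192.168.185.128/25
9 hosts -> /28 (14 usable): 192.168.186.0/28
Allocation: 192.168.184.0/24 (149 hosts, 254 usable); 192.168.185.0/25 (93 hosts, 126 usable); 192.168.185.128/25 (83 hosts, 126 usable); 192.168.186.0/28 (9 hosts, 14 usable)


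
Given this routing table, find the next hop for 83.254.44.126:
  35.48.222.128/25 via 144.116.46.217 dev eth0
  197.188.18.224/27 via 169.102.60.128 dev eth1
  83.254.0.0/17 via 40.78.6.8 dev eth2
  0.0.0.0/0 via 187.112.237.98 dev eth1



Longest prefix match for 83.254.44.126:
  /25 35.48.222.128: no
  /27 197.188.18.224: no
  /17 83.254.0.0: MATCH
  /0 0.0.0.0: MATCH
Selected: next-hop 40.78.6.8 via eth2 (matched /17)


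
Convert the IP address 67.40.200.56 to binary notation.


67 = 01000011
40 = 00101000
200 = 11001000
56 = 00111000
Binary: 01000011.00101000.11001000.00111000


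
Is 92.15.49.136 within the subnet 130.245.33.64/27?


Subnet network: 130.245.33.64
Test IP AND mask: 92.15.49.128
No, 92.15.49.136 is not in 130.245.33.64/27


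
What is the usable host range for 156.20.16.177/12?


Network: 156.16.0.0
Broadcast: 156.31.255.255
First usable = network + 1
Last usable = broadcast - 1
Range: 156.16.0.1 to 156.31.255.254


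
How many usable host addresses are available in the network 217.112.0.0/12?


Host bits = 32 - 12 = 20
Total addresses = 2^20 = 1048576
Usable = total - 2 (network and broadcast)
Usable hosts: 1048574


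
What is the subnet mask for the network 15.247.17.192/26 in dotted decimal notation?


/26 means 26 network bits, 6 host bits
Binary: 11111111111111111111111111000000
Mask: 255.255.255.192


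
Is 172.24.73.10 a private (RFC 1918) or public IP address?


RFC 1918 private ranges:
  10.0.0.0/8 (10.0.0.0 - 10.255.255.255)
  172.16.0.0/12 (172.16.0.0 - 172.31.255.255)
  192.168.0.0/16 (192.168.0.0 - 192.168.255.255)
Private (in 172.16.0.0/12)


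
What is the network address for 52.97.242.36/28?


IP:   00110100.01100001.11110010.00100100
Mask: 11111111.11111111.11111111.11110000
AND operation:
Net:  00110100.01100001.11110010.00100000
Network: 52.97.242.32/28


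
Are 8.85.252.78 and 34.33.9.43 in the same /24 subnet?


Mask: 255.255.255.0
8.85.252.78 AND mask = 8.85.252.0
34.33.9.43 AND mask = 34.33.9.0
No, different subnets (8.85.252.0 vs 34.33.9.0)


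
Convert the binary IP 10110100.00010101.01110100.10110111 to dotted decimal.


10110100 = 180
00010101 = 21
01110100 = 116
10110111 = 183
IP: 180.21.116.183


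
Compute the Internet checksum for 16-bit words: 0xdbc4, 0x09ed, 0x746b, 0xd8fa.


Sum all words (with carry folding):
+ 0xdbc4 = 0xdbc4
+ 0x09ed = 0xe5b1
+ 0x746b = 0x5a1d
+ 0xd8fa = 0x3318
One's complement: ~0x3318
Checksum = 0xcce7


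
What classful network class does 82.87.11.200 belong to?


First octet: 82
Binary: 01010010
0xxxxxxx -> Class A (1-126)
Class A, default mask 255.0.0.0 (/8)


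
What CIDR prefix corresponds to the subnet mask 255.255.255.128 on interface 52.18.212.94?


Binary: 11111111.11111111.11111111.10000000
Count leading 1s
Prefix: /25


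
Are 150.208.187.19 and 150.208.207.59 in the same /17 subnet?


Mask: 255.255.128.0
150.208.187.19 AND mask = 150.208.128.0
150.208.207.59 AND mask = 150.208.128.0
Yes, same subnet (150.208.128.0)


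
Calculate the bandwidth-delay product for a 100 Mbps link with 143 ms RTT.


BDP = bandwidth * RTT
= 100 Mbps * 143 ms
= 100 * 1e6 * 143 / 1000 bits
= 14300000 bits
= 1787500 bytes
= 1745.6055 KB
BDP = 14300000 bits (1787500 bytes)


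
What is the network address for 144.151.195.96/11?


IP:   10010000.10010111.11000011.01100000
Mask: 11111111.11100000.00000000.00000000
AND operation:
Net:  10010000.10000000.00000000.00000000
Network: 144.128.0.0/11


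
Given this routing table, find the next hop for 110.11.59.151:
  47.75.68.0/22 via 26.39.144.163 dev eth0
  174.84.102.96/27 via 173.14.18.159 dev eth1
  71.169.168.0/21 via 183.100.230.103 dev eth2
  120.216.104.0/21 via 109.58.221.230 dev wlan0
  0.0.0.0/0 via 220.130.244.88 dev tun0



Longest prefix match for 110.11.59.151:
  /22 47.75.68.0: no
  /27 174.84.102.96: no
  /21 71.169.168.0: no
  /21 120.216.104.0: no
  /0 0.0.0.0: MATCH
Selected: next-hop 220.130.244.88 via tun0 (matched /0)


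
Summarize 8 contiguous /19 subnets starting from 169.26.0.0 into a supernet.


Original prefix: /19
Number of subnets: 8 = 2^3
New prefix = 19 - 3 = 16
Supernet: 169.26.0.0/16


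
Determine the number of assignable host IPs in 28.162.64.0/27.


Host bits = 32 - 27 = 5
Total addresses = 2^5 = 32
Usable = total - 2 (network and broadcast)
Usable hosts: 30


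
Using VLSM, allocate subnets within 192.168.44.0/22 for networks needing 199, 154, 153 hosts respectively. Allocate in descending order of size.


199 hosts -> /24 (254 usable): 192.168.44.0/24
154 hosts -> /24 (254 usable): 192.168.45.0/24
153 hosts -> /24 (254 usable): 192.168.46.0/24
Allocation: 192.168.44.0/24 (199 hosts, 254 usable); 192.168.45.0/24 (154 hosts, 254 usable); 192.168.46.0/24 (153 hosts, 254 usable)


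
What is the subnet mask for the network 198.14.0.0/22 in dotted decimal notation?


/22 means 22 network bits, 10 host bits
Binary: 11111111111111111111110000000000
Mask: 255.255.252.0


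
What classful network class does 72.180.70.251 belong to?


First octet: 72
Binary: 01001000
0xxxxxxx -> Class A (1-126)
Class A, default mask 255.0.0.0 (/8)


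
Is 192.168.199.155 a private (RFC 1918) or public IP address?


RFC 1918 private ranges:
  10.0.0.0/8 (10.0.0.0 - 10.255.255.255)
  172.16.0.0/12 (172.16.0.0 - 172.31.255.255)
  192.168.0.0/16 (192.168.0.0 - 192.168.255.255)
Private (in 192.168.0.0/16)


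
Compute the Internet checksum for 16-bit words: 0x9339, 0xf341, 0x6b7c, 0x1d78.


Sum all words (with carry folding):
+ 0x9339 = 0x9339
+ 0xf341 = 0x867b
+ 0x6b7c = 0xf1f7
+ 0x1d78 = 0x0f70
One's complement: ~0x0f70
Checksum = 0xf08f


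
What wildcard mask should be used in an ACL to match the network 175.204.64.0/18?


Subnet mask: 255.255.192.0
Wildcard = 255.255.255.255 - subnet mask
255 - 255 = 0
255 - 255 = 0
255 - 192 = 63
255 - 0 = 255
Wildcard: 0.0.63.255


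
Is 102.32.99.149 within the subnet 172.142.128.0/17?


Subnet network: 172.142.128.0
Test IP AND mask: 102.32.0.0
No, 102.32.99.149 is not in 172.142.128.0/17


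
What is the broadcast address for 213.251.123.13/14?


Network: 213.248.0.0/14
Host bits = 18
Set all host bits to 1:
Broadcast: 213.251.255.255


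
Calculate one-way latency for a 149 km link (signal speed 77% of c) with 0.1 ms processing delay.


Speed = 0.77 * 3e5 km/s = 231000 km/s
Propagation delay = 149 / 231000 = 0.0006 s = 0.645 ms
Processing delay = 0.1 ms
Total one-way latency = 0.745 ms


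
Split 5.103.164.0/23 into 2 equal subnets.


New prefix = 23 + 1 = 24
Each subnet has 256 addresses
  5.103.164.0/24
  5.103.165.0/24
Subnets: 5.103.164.0/24, 5.103.165.0/24


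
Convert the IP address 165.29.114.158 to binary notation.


165 = 10100101
29 = 00011101
114 = 01110010
158 = 10011110
Binary: 10100101.00011101.01110010.10011110


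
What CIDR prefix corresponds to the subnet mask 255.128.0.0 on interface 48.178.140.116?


Binary: 11111111.10000000.00000000.00000000
Count leading 1s
Prefix: /9


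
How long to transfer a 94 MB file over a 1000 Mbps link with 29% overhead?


Effective throughput = 1000 * (1 - 29/100) = 710 Mbps
File size in Mb = 94 * 8 = 752 Mb
Time = 752 / 710
Time = 1.0592 seconds


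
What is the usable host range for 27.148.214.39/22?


Network: 27.148.212.0
Broadcast: 27.148.215.255
First usable = network + 1
Last usable = broadcast - 1
Range: 27.148.212.1 to 27.148.215.254


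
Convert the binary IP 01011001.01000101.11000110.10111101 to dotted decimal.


01011001 = 89
01000101 = 69
11000110 = 198
10111101 = 189
IP: 89.69.198.189


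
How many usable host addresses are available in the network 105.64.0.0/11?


Host bits = 32 - 11 = 21
Total addresses = 2^21 = 2097152
Usable = total - 2 (network and broadcast)
Usable hosts: 2097150


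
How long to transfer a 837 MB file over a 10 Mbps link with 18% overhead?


Effective throughput = 10 * (1 - 18/100) = 8.2 Mbps
File size in Mb = 837 * 8 = 6696 Mb
Time = 6696 / 8.2
Time = 816.5854 seconds


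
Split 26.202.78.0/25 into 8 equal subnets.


New prefix = 25 + 3 = 28
Each subnet has 16 addresses
  26.202.78.0/28
  26.202.78.16/28
  26.202.78.32/28
  26.202.78.48/28
  26.202.78.64/28
  26.202.78.80/28
  26.202.78.96/28
  26.202.78.112/28
Subnets: 26.202.78.0/28, 26.202.78.16/28, 26.202.78.32/28, 26.202.78.48/28, 26.202.78.64/28, 26.202.78.80/28, 26.202.78.96/28, 26.202.78.112/28


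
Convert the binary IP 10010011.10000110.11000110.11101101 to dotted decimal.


10010011 = 147
10000110 = 134
11000110 = 198
11101101 = 237
IP: 147.134.198.237


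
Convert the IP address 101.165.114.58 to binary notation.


101 = 01100101
165 = 10100101
114 = 01110010
58 = 00111010
Binary: 01100101.10100101.01110010.00111010


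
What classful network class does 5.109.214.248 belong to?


First octet: 5
Binary: 00000101
0xxxxxxx -> Class A (1-126)
Class A, default mask 255.0.0.0 (/8)


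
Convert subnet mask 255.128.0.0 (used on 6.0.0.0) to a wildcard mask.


Subnet mask: 255.128.0.0
Wildcard = 255.255.255.255 - subnet mask
255 - 255 = 0
255 - 128 = 127
255 - 0 = 255
255 - 0 = 255
Wildcard: 0.127.255.255


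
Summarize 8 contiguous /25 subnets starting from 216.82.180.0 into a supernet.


Original prefix: /25
Number of subnets: 8 = 2^3
New prefix = 25 - 3 = 22
Supernet: 216.82.180.0/22


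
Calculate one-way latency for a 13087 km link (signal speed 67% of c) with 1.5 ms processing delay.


Speed = 0.67 * 3e5 km/s = 201000 km/s
Propagation delay = 13087 / 201000 = 0.0651 s = 65.1095 ms
Processing delay = 1.5 ms
Total one-way latency = 66.6095 ms


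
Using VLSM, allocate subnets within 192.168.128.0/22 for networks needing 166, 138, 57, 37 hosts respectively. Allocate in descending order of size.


166 hosts -> /24 (254 usable): 192.168.128.0/24
138 hosts -> /24 (254 usable): 192.168.129.0/24
57 hosts -> /26 (62 usable): 192.168.130.0/26
37 hosts -> /26 (62 usable): 192.168.130.64/26
Allocation: 192.168.128.0/24 (166 hosts, 254 usable); 192.168.129.0/24 (138 hosts, 254 usable); 192.168.130.0/26 (57 hosts, 62 usable); 192.168.130.64/26 (37 hosts, 62 usable)


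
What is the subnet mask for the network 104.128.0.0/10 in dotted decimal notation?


/10 means 10 network bits, 22 host bits
Binary: 11111111110000000000000000000000
Mask: 255.192.0.0


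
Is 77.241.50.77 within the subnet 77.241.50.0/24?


Subnet network: 77.241.50.0
Test IP AND mask: 77.241.50.0
Yes, 77.241.50.77 is in 77.241.50.0/24


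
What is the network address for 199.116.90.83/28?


IP:   11000111.01110100.01011010.01010011
Mask: 11111111.11111111.11111111.11110000
AND operation:
Net:  11000111.01110100.01011010.01010000
Network: 199.116.90.80/28


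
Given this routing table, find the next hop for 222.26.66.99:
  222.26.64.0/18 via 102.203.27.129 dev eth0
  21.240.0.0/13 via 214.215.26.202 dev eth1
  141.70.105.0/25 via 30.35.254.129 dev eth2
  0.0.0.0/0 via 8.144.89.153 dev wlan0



Longest prefix match for 222.26.66.99:
  /18 222.26.64.0: MATCH
  /13 21.240.0.0: no
  /25 141.70.105.0: no
  /0 0.0.0.0: MATCH
Selected: next-hop 102.203.27.129 via eth0 (matched /18)


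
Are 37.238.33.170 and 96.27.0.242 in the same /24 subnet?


Mask: 255.255.255.0
37.238.33.170 AND mask = 37.238.33.0
96.27.0.242 AND mask = 96.27.0.0
No, different subnets (37.238.33.0 vs 96.27.0.0)


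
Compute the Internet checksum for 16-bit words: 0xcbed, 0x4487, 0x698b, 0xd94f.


Sum all words (with carry folding):
+ 0xcbed = 0xcbed
+ 0x4487 = 0x1075
+ 0x698b = 0x7a00
+ 0xd94f = 0x5350
One's complement: ~0x5350
Checksum = 0xacaf


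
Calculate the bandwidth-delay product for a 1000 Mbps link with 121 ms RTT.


BDP = bandwidth * RTT
= 1000 Mbps * 121 ms
= 1000 * 1e6 * 121 / 1000 bits
= 121000000 bits
= 15125000 bytes
= 14770.5078 KB
BDP = 121000000 bits (15125000 bytes)


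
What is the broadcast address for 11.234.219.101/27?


Network: 11.234.219.96/27
Host bits = 5
Set all host bits to 1:
Broadcast: 11.234.219.127


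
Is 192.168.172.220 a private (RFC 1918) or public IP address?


RFC 1918 private ranges:
  10.0.0.0/8 (10.0.0.0 - 10.255.255.255)
  172.16.0.0/12 (172.16.0.0 - 172.31.255.255)
  192.168.0.0/16 (192.168.0.0 - 192.168.255.255)
Private (in 192.168.0.0/16)


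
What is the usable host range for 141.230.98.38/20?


Network: 141.230.96.0
Broadcast: 141.230.111.255
First usable = network + 1
Last usable = broadcast - 1
Range: 141.230.96.1 to 141.230.111.254


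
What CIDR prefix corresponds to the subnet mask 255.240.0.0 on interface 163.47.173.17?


Binary: 11111111.11110000.00000000.00000000
Count leading 1s
Prefix: /12


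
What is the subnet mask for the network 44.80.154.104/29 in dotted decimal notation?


/29 means 29 network bits, 3 host bits
Binary: 11111111111111111111111111111000
Mask: 255.255.255.248


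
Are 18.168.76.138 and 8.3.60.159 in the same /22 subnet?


Mask: 255.255.252.0
18.168.76.138 AND mask = 18.168.76.0
8.3.60.159 AND mask = 8.3.60.0
No, different subnets (18.168.76.0 vs 8.3.60.0)
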